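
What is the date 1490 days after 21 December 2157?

+365 (one year) → Dec 21, 2158 (1125 left).
+365 (one year) → Dec 21, 2159 (760 left).
+366 (one year; includes Feb 29, 2160) → Dec 21, 2160 (394 left).
Dec has 31 days: +11 → Jan 1, 2161 (383 left).
Jan has 31 days: +31 → Feb 1, 2161 (352 left).
Feb has 28 days: +28 → Mar 1, 2161 (324 left).
Mar has 31 days: +31 → Apr 1, 2161 (293 left).
Apr has 30 days: +30 → May 1, 2161 (263 left).
May has 31 days: +31 → Jun 1, 2161 (232 left).
Jun has 30 days: +30 → Jul 1, 2161 (202 left).
Jul has 31 days: +31 → Aug 1, 2161 (171 left).
Aug has 31 days: +31 → Sep 1, 2161 (140 left).
Sep has 30 days: +30 → Oct 1, 2161 (110 left).
Oct has 31 days: +31 → Nov 1, 2161 (79 left).
Nov has 30 days: +30 → Dec 1, 2161 (49 left).
Dec has 31 days: +31 → Jan 1, 2162 (18 left).
+18 → Jan 19, 2162.

January 19, 2162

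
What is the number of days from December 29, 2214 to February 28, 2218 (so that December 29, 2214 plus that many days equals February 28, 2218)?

1157

Dec 29, 2214 → Dec 29, 2215: 365 days.
Dec 29, 2215 → Dec 29, 2216: 366 days (Feb 29, 2216 is in that span).
Dec 29, 2216 → Dec 29, 2217: 365 days.
Dec 29, 2217 → Jan 29, 2218: 31 days (December has 31).
Jan 29, 2218 → Feb 28, 2218: 30 days.
Total: 1157 days.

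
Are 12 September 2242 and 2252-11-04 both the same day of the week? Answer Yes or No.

No

From Sep 12, 2242 to Nov 4, 2252 is 3706 days.
3706 mod 7 = 3, so they are different weekdays.
(Sep 12, 2242 is a Monday; Nov 4, 2252 is a Thursday.)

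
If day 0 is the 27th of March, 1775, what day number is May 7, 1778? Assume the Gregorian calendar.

Mar 27, 1775 → Mar 27, 1776: 366 days (Feb 29, 1776 is in that span).
Mar 27, 1776 → Mar 27, 1777: 365 days.
Mar 27, 1777 → Mar 27, 1778: 365 days.
Mar 27, 1778 → Apr 27, 1778: 31 days (March has 31).
Apr 27, 1778 → May 7, 1778: 10 days.
Total: 1137 days.

1137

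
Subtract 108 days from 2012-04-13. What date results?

−13 → Mar 31, 2012 (end of Mar, 31 days; 95 left).
−31 → Feb 29, 2012 (end of Feb, 29 days; 64 left).
−29 → Jan 31, 2012 (end of Jan, 31 days; 35 left).
−31 → Dec 31, 2011 (end of Dec, 31 days; 4 left).
−4 → Dec 27, 2011.

December 27, 2011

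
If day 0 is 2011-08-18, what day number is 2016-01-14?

Aug 18, 2011 → Aug 18, 2012: 366 days (Feb 29, 2012 is in that span).
Aug 18, 2012 → Aug 18, 2013: 365 days.
Aug 18, 2013 → Aug 18, 2014: 365 days.
Aug 18, 2014 → Aug 18, 2015: 365 days.
Aug 18, 2015 → Sep 18, 2015: 31 days (August has 31).
Sep 18, 2015 → Oct 18, 2015: 30 days (September has 30).
Oct 18, 2015 → Nov 18, 2015: 31 days (October has 31).
Nov 18, 2015 → Dec 18, 2015: 30 days (November has 30).
Dec 18, 2015 → Jan 14, 2016: 27 days.
Total: 1610 days.

1610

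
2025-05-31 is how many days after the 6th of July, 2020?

1790

Jul 6, 2020 → Jul 6, 2021: 365 days.
Jul 6, 2021 → Jul 6, 2022: 365 days.
Jul 6, 2022 → Jul 6, 2023: 365 days.
Jul 6, 2023 → Jul 6, 2024: 366 days (Feb 29, 2024 is in that span).
Jul 6, 2024 → Aug 6, 2024: 31 days (July has 31).
Aug 6, 2024 → Sep 6, 2024: 31 days (August has 31).
Sep 6, 2024 → Oct 6, 2024: 30 days (September has 30).
Oct 6, 2024 → Nov 6, 2024: 31 days (October has 31).
Nov 6, 2024 → Dec 6, 2024: 30 days (November has 30).
Dec 6, 2024 → Jan 6, 2025: 31 days (December has 31).
Jan 6, 2025 → Feb 6, 2025: 31 days (January has 31).
Feb 6, 2025 → Mar 6, 2025: 28 days (February has 28).
Mar 6, 2025 → Apr 6, 2025: 31 days (March has 31).
Apr 6, 2025 → May 6, 2025: 30 days (April has 30).
May 6, 2025 → May 31, 2025: 25 days.
Total: 1790 days.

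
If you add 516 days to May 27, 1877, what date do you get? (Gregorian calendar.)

October 25, 1878

+365 (one year) → May 27, 1878 (151 left).
May has 31 days: +5 → Jun 1, 1878 (146 left).
Jun has 30 days: +30 → Jul 1, 1878 (116 left).
Jul has 31 days: +31 → Aug 1, 1878 (85 left).
Aug has 31 days: +31 → Sep 1, 1878 (54 left).
Sep has 30 days: +30 → Oct 1, 1878 (24 left).
+24 → Oct 25, 1878.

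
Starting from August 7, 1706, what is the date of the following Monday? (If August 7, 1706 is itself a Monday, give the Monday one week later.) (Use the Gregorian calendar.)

August 9, 1706

Aug 7, 1706 is a Saturday.
From Saturday to the next Monday is 2 days.
Aug 7, 1706 + 2 = Aug 9, 1706.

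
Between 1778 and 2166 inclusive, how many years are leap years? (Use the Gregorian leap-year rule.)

94

Multiples of 4 in [1778,2166]: 97.
Of those, multiples of 100: 4 (not leap unless ÷400).
Multiples of 400: 1.
Leap years = 97 − 4 + 1 = 94.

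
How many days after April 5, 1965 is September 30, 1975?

Apr 5, 1965 → Apr 5, 1966: 365 days.
Apr 5, 1966 → Apr 5, 1967: 365 days.
Apr 5, 1967 → Apr 5, 1968: 366 days (Feb 29, 1968 is in that span).
Apr 5, 1968 → Apr 5, 1969: 365 days.
Apr 5, 1969 → Apr 5, 1970: 365 days.
Apr 5, 1970 → Apr 5, 1971: 365 days.
Apr 5, 1971 → Apr 5, 1972: 366 days (Feb 29, 1972 is in that span).
Apr 5, 1972 → Apr 5, 1973: 365 days.
Apr 5, 1973 → Apr 5, 1974: 365 days.
Apr 5, 1974 → Apr 5, 1975: 365 days.
Apr 5, 1975 → May 5, 1975: 30 days (April has 30).
May 5, 1975 → Jun 5, 1975: 31 days (May has 31).
Jun 5, 1975 → Jul 5, 1975: 30 days (June has 30).
Jul 5, 1975 → Aug 5, 1975: 31 days (July has 31).
Aug 5, 1975 → Sep 5, 1975: 31 days (August has 31).
Sep 5, 1975 → Sep 30, 1975: 25 days.
Total: 3830 days.

3830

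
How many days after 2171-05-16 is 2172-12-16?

580

May 16, 2171 → May 16, 2172: 366 days (Feb 29, 2172 is in that span).
May 16, 2172 → Jun 16, 2172: 31 days (May has 31).
Jun 16, 2172 → Jul 16, 2172: 30 days (June has 30).
Jul 16, 2172 → Aug 16, 2172: 31 days (July has 31).
Aug 16, 2172 → Sep 16, 2172: 31 days (August has 31).
Sep 16, 2172 → Oct 16, 2172: 30 days (September has 30).
Oct 16, 2172 → Nov 16, 2172: 31 days (October has 31).
Nov 16, 2172 → Dec 16, 2172: 30 days.
Total: 580 days.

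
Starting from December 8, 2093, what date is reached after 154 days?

May 11, 2094

Dec has 31 days: +24 → Jan 1, 2094 (130 left).
Jan has 31 days: +31 → Feb 1, 2094 (99 left).
Feb has 28 days: +28 → Mar 1, 2094 (71 left).
Mar has 31 days: +31 → Apr 1, 2094 (40 left).
Apr has 30 days: +30 → May 1, 2094 (10 left).
+10 → May 11, 2094.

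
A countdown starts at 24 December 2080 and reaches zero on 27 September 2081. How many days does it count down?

Dec 24, 2080 → Jan 24, 2081: 31 days (December has 31).
Jan 24, 2081 → Feb 24, 2081: 31 days (January has 31).
Feb 24, 2081 → Mar 24, 2081: 28 days (February has 28).
Mar 24, 2081 → Apr 24, 2081: 31 days (March has 31).
Apr 24, 2081 → May 24, 2081: 30 days (April has 30).
May 24, 2081 → Jun 24, 2081: 31 days (May has 31).
Jun 24, 2081 → Jul 24, 2081: 30 days (June has 30).
Jul 24, 2081 → Aug 24, 2081: 31 days (July has 31).
Aug 24, 2081 → Sep 24, 2081: 31 days (August has 31).
Sep 24, 2081 → Sep 27, 2081: 3 days.
Total: 277 days.

277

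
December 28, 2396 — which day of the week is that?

Saturday

Doomsday rule: the anchor day for the 2300s is Wednesday. For year 96: 96÷12 = 8 r 0, and 0÷4 = 0, so 8+0+0 = 8.
Wednesday + 8 ≡ Thursday — that's 2396's doomsday.
In December the doomsday date is Dec 12.
Dec 28 is 16 days after Dec 12; 16 mod 7 = 2, so Thursday + 2 = Saturday.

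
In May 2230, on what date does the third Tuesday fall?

May 1, 2230 is a Saturday.
The first Tuesday is therefore May 4 (3 days later).
The third Tuesday is 4 + 2×7 = May 18.

May 18, 2230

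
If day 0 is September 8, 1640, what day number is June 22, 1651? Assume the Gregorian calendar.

Sep 8, 1640 → Sep 8, 1641: 365 days.
Sep 8, 1641 → Sep 8, 1642: 365 days.
Sep 8, 1642 → Sep 8, 1643: 365 days.
Sep 8, 1643 → Sep 8, 1644: 366 days (Feb 29, 1644 is in that span).
Sep 8, 1644 → Sep 8, 1645: 365 days.
Sep 8, 1645 → Sep 8, 1646: 365 days.
Sep 8, 1646 → Sep 8, 1647: 365 days.
Sep 8, 1647 → Sep 8, 1648: 366 days (Feb 29, 1648 is in that span).
Sep 8, 1648 → Sep 8, 1649: 365 days.
Sep 8, 1649 → Sep 8, 1650: 365 days.
Sep 8, 1650 → Oct 8, 1650: 30 days (September has 30).
Oct 8, 1650 → Nov 8, 1650: 31 days (October has 31).
Nov 8, 1650 → Dec 8, 1650: 30 days (November has 30).
Dec 8, 1650 → Jan 8, 1651: 31 days (December has 31).
Jan 8, 1651 → Feb 8, 1651: 31 days (January has 31).
Feb 8, 1651 → Mar 8, 1651: 28 days (February has 28).
Mar 8, 1651 → Apr 8, 1651: 31 days (March has 31).
Apr 8, 1651 → May 8, 1651: 30 days (April has 30).
May 8, 1651 → Jun 8, 1651: 31 days (May has 31).
Jun 8, 1651 → Jun 22, 1651: 14 days.
Total: 3939 days.

3939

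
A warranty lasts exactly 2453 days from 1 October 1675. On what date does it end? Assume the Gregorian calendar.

June 19, 1682

+366 (one year; includes Feb 29, 1676) → Oct 1, 1676 (2087 left).
+365 (one year) → Oct 1, 1677 (1722 left).
+365 (one year) → Oct 1, 1678 (1357 left).
+365 (one year) → Oct 1, 1679 (992 left).
+366 (one year; includes Feb 29, 1680) → Oct 1, 1680 (626 left).
+365 (one year) → Oct 1, 1681 (261 left).
Oct has 31 days: +31 → Nov 1, 1681 (230 left).
Nov has 30 days: +30 → Dec 1, 1681 (200 left).
Dec has 31 days: +31 → Jan 1, 1682 (169 left).
Jan has 31 days: +31 → Feb 1, 1682 (138 left).
Feb has 28 days: +28 → Mar 1, 1682 (110 left).
Mar has 31 days: +31 → Apr 1, 1682 (79 left).
Apr has 30 days: +30 → May 1, 1682 (49 left).
May has 31 days: +31 → Jun 1, 1682 (18 left).
+18 → Jun 19, 1682.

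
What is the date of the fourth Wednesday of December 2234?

December 24, 2234

December 1, 2234 is a Monday.
The first Wednesday is therefore December 3 (2 days later).
The fourth Wednesday is 3 + 3×7 = December 24.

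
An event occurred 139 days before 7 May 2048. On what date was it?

December 20, 2047

−7 → Apr 30, 2048 (end of Apr, 30 days; 132 left).
−30 → Mar 31, 2048 (end of Mar, 31 days; 102 left).
−31 → Feb 29, 2048 (end of Feb, 29 days; 71 left).
−29 → Jan 31, 2048 (end of Jan, 31 days; 42 left).
−31 → Dec 31, 2047 (end of Dec, 31 days; 11 left).
−11 → Dec 20, 2047.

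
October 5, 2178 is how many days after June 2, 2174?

Jun 2, 2174 → Jun 2, 2175: 365 days.
Jun 2, 2175 → Jun 2, 2176: 366 days (Feb 29, 2176 is in that span).
Jun 2, 2176 → Jun 2, 2177: 365 days.
Jun 2, 2177 → Jun 2, 2178: 365 days.
Jun 2, 2178 → Jul 2, 2178: 30 days (June has 30).
Jul 2, 2178 → Aug 2, 2178: 31 days (July has 31).
Aug 2, 2178 → Sep 2, 2178: 31 days (August has 31).
Sep 2, 2178 → Oct 2, 2178: 30 days (September has 30).
Oct 2, 2178 → Oct 5, 2178: 3 days.
Total: 1586 days.

1586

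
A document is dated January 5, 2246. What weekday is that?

Monday

Doomsday rule: the anchor day for the 2200s is Friday. For year 46: 46÷12 = 3 r 10, and 10÷4 = 2, so 3+10+2 = 15.
Friday + 15 ≡ Saturday — that's 2246's doomsday.
In January the doomsday date is Jan 3 (2246 is not a leap year).
Jan 5 is 2 days after Jan 3; 2 mod 7 = 2, so Saturday + 2 = Monday.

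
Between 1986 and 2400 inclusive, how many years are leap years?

Multiples of 4 in [1986,2400]: 104.
Of those, multiples of 100: 5 (not leap unless ÷400).
Multiples of 400: 2.
Leap years = 104 − 5 + 2 = 101.

101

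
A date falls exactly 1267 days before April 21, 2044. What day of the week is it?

First find the weekday of Apr 21, 2044. Doomsday rule: the anchor day for the 2000s is Tuesday. For year 44: 44÷12 = 3 r 8, and 8÷4 = 2, so 3+8+2 = 13.
Tuesday + 13 ≡ Monday — that's 2044's doomsday.
In April the doomsday date is Apr 4.
Apr 21 is 17 days after Apr 4; 17 mod 7 = 3, so Monday + 3 = Thursday.
1267 mod 7 = 0, so 1267 days before a Thursday is Thursday − 0 = Thursday.

Thursday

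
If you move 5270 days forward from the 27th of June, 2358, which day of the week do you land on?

Thursday

First find the weekday of Jun 27, 2358. Doomsday rule: the anchor day for the 2300s is Wednesday. For year 58: 58÷12 = 4 r 10, and 10÷4 = 2, so 4+10+2 = 16.
Wednesday + 16 ≡ Friday — that's 2358's doomsday.
In June the doomsday date is Jun 6.
Jun 27 is 21 days after Jun 6; 21 mod 7 = 0, so Friday + 0 = Friday.
5270 mod 7 = 6, so 5270 days after a Friday is Friday + 6 = Thursday.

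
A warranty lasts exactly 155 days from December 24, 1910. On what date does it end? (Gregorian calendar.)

May 28, 1911

Dec has 31 days: +8 → Jan 1, 1911 (147 left).
Jan has 31 days: +31 → Feb 1, 1911 (116 left).
Feb has 28 days: +28 → Mar 1, 1911 (88 left).
Mar has 31 days: +31 → Apr 1, 1911 (57 left).
Apr has 30 days: +30 → May 1, 1911 (27 left).
+27 → May 28, 1911.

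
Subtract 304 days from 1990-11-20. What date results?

−20 → Oct 31, 1990 (end of Oct, 31 days; 284 left).
−31 → Sep 30, 1990 (end of Sep, 30 days; 253 left).
−30 → Aug 31, 1990 (end of Aug, 31 days; 223 left).
−31 → Jul 31, 1990 (end of Jul, 31 days; 192 left).
−31 → Jun 30, 1990 (end of Jun, 30 days; 161 left).
−30 → May 31, 1990 (end of May, 31 days; 131 left).
−31 → Apr 30, 1990 (end of Apr, 30 days; 100 left).
−30 → Mar 31, 1990 (end of Mar, 31 days; 70 left).
−31 → Feb 28, 1990 (end of Feb, 28 days; 39 left).
−28 → Jan 31, 1990 (end of Jan, 31 days; 11 left).
−11 → Jan 20, 1990.

January 20, 1990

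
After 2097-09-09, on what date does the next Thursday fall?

September 12, 2097

Sep 9, 2097 is a Monday.
From Monday to the next Thursday is 3 days.
Sep 9, 2097 + 3 = Sep 12, 2097.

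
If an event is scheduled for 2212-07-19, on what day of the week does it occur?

Sunday

Doomsday rule: the anchor day for the 2200s is Friday. For year 12: 12÷12 = 1 r 0, and 0÷4 = 0, so 1+0+0 = 1.
Friday + 1 ≡ Saturday — that's 2212's doomsday.
In July the doomsday date is Jul 11.
Jul 19 is 8 days after Jul 11; 8 mod 7 = 1, so Saturday + 1 = Sunday.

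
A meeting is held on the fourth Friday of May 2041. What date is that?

May 1, 2041 is a Wednesday.
The first Friday is therefore May 3 (2 days later).
The fourth Friday is 3 + 3×7 = May 24.

May 24, 2041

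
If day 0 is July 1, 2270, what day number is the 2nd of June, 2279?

Jul 1, 2270 → Jul 1, 2271: 365 days.
Jul 1, 2271 → Jul 1, 2272: 366 days (Feb 29, 2272 is in that span).
Jul 1, 2272 → Jul 1, 2273: 365 days.
Jul 1, 2273 → Jul 1, 2274: 365 days.
Jul 1, 2274 → Jul 1, 2275: 365 days.
Jul 1, 2275 → Jul 1, 2276: 366 days (Feb 29, 2276 is in that span).
Jul 1, 2276 → Jul 1, 2277: 365 days.
Jul 1, 2277 → Jul 1, 2278: 365 days.
Jul 1, 2278 → Aug 1, 2278: 31 days (July has 31).
Aug 1, 2278 → Sep 1, 2278: 31 days (August has 31).
Sep 1, 2278 → Oct 1, 2278: 30 days (September has 30).
Oct 1, 2278 → Nov 1, 2278: 31 days (October has 31).
Nov 1, 2278 → Dec 1, 2278: 30 days (November has 30).
Dec 1, 2278 → Jan 1, 2279: 31 days (December has 31).
Jan 1, 2279 → Feb 1, 2279: 31 days (January has 31).
Feb 1, 2279 → Mar 1, 2279: 28 days (February has 28).
Mar 1, 2279 → Apr 1, 2279: 31 days (March has 31).
Apr 1, 2279 → May 1, 2279: 30 days (April has 30).
May 1, 2279 → Jun 1, 2279: 31 days (May has 31).
Jun 1, 2279 → Jun 2, 2279: 1 days.
Total: 3258 days.

3258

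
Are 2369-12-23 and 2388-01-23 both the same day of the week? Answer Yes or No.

No

From Dec 23, 2369 to Jan 23, 2388 is 6605 days.
6605 mod 7 = 4, so they are different weekdays.
(Dec 23, 2369 is a Tuesday; Jan 23, 2388 is a Saturday.)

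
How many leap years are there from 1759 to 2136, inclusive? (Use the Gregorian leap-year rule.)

92

Multiples of 4 in [1759,2136]: 95.
Of those, multiples of 100: 4 (not leap unless ÷400).
Multiples of 400: 1.
Leap years = 95 − 4 + 1 = 92.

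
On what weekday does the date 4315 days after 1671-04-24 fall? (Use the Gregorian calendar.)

Monday

First find the weekday of Apr 24, 1671. Doomsday rule: the anchor day for the 1600s is Tuesday. For year 71: 71÷12 = 5 r 11, and 11÷4 = 2, so 5+11+2 = 18.
Tuesday + 18 ≡ Saturday — that's 1671's doomsday.
In April the doomsday date is Apr 4.
Apr 24 is 20 days after Apr 4; 20 mod 7 = 6, so Saturday + 6 = Friday.
4315 mod 7 = 3, so 4315 days after a Friday is Friday + 3 = Monday.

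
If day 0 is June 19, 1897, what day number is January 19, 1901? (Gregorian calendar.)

1309

Jun 19, 1897 → Jun 19, 1898: 365 days.
Jun 19, 1898 → Jun 19, 1899: 365 days.
Jun 19, 1899 → Jun 19, 1900: 365 days.
Jun 19, 1900 → Jul 19, 1900: 30 days (June has 30).
Jul 19, 1900 → Aug 19, 1900: 31 days (July has 31).
Aug 19, 1900 → Sep 19, 1900: 31 days (August has 31).
Sep 19, 1900 → Oct 19, 1900: 30 days (September has 30).
Oct 19, 1900 → Nov 19, 1900: 31 days (October has 31).
Nov 19, 1900 → Dec 19, 1900: 30 days (November has 30).
Dec 19, 1900 → Jan 19, 1901: 31 days.
Total: 1309 days.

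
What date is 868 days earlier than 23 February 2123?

October 8, 2120

−365 (one year) → Feb 23, 2122 (503 left).
−365 (one year) → Feb 23, 2121 (138 left).
−23 → Jan 31, 2121 (end of Jan, 31 days; 115 left).
−31 → Dec 31, 2120 (end of Dec, 31 days; 84 left).
−31 → Nov 30, 2120 (end of Nov, 30 days; 53 left).
−30 → Oct 31, 2120 (end of Oct, 31 days; 23 left).
−23 → Oct 8, 2120.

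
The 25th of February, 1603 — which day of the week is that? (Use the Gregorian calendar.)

Doomsday rule: the anchor day for the 1600s is Tuesday. For year 03: 3÷12 = 0 r 3, and 3÷4 = 0, so 0+3+0 = 3.
Tuesday + 3 ≡ Friday — that's 1603's doomsday.
In February the doomsday date is Feb 28 (1603 is not a leap year).
Feb 25 is 3 days before Feb 28; 3 mod 7 = 3, so Friday − 3 = Tuesday.

Tuesday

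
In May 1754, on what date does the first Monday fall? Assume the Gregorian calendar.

May 6, 1754

May 1, 1754 is a Wednesday.
The first Monday is therefore May 6 (5 days later).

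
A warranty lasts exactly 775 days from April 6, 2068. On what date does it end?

+365 (one year) → Apr 6, 2069 (410 left).
+365 (one year) → Apr 6, 2070 (45 left).
Apr has 30 days: +25 → May 1, 2070 (20 left).
+20 → May 21, 2070.

May 21, 2070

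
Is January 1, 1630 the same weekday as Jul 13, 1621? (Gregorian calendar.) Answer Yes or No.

From Jul 13, 1621 to Jan 1, 1630 is 3094 days.
3094 mod 7 = 0, so they are the same weekday.
(Jul 13, 1621 is a Tuesday; Jan 1, 1630 is a Tuesday.)

Yes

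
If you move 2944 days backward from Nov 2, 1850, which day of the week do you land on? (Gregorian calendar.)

Tuesday

First find the weekday of Nov 2, 1850. Doomsday rule: the anchor day for the 1800s is Friday. For year 50: 50÷12 = 4 r 2, and 2÷4 = 0, so 4+2+0 = 6.
Friday + 6 ≡ Thursday — that's 1850's doomsday.
In November the doomsday date is Nov 7.
Nov 2 is 5 days before Nov 7; 5 mod 7 = 5, so Thursday − 5 = Saturday.
2944 mod 7 = 4, so 2944 days before a Saturday is Saturday − 4 = Tuesday.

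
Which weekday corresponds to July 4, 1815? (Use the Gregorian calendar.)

Tuesday

Doomsday rule: the anchor day for the 1800s is Friday. For year 15: 15÷12 = 1 r 3, and 3÷4 = 0, so 1+3+0 = 4.
Friday + 4 ≡ Tuesday — that's 1815's doomsday.
In July the doomsday date is Jul 11.
Jul 4 is 7 days before Jul 11; 7 mod 7 = 0, so Tuesday − 0 = Tuesday.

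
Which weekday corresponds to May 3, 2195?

Sunday

Doomsday rule: the anchor day for the 2100s is Sunday. For year 95: 95÷12 = 7 r 11, and 11÷4 = 2, so 7+11+2 = 20.
Sunday + 20 ≡ Saturday — that's 2195's doomsday.
In May the doomsday date is May 9.
May 3 is 6 days before May 9; 6 mod 7 = 6, so Saturday − 6 = Sunday.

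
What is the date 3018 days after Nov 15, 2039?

+366 (one year; includes Feb 29, 2040) → Nov 15, 2040 (2652 left).
+365 (one year) → Nov 15, 2041 (2287 left).
+365 (one year) → Nov 15, 2042 (1922 left).
+365 (one year) → Nov 15, 2043 (1557 left).
+366 (one year; includes Feb 29, 2044) → Nov 15, 2044 (1191 left).
+365 (one year) → Nov 15, 2045 (826 left).
+365 (one year) → Nov 15, 2046 (461 left).
+365 (one year) → Nov 15, 2047 (96 left).
Nov has 30 days: +16 → Dec 1, 2047 (80 left).
Dec has 31 days: +31 → Jan 1, 2048 (49 left).
Jan has 31 days: +31 → Feb 1, 2048 (18 left).
+18 → Feb 19, 2048.

February 19, 2048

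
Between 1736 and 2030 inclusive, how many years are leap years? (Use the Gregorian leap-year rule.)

72

Multiples of 4 in [1736,2030]: 74.
Of those, multiples of 100: 3 (not leap unless ÷400).
Multiples of 400: 1.
Leap years = 74 − 3 + 1 = 72.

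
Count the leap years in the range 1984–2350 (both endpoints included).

89

Multiples of 4 in [1984,2350]: 92.
Of those, multiples of 100: 4 (not leap unless ÷400).
Multiples of 400: 1.
Leap years = 92 − 4 + 1 = 89.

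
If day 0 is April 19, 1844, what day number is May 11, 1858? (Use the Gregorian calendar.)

Apr 19, 1844 → Apr 19, 1845: 365 days.
Apr 19, 1845 → Apr 19, 1846: 365 days.
Apr 19, 1846 → Apr 19, 1847: 365 days.
Apr 19, 1847 → Apr 19, 1848: 366 days (Feb 29, 1848 is in that span).
Apr 19, 1848 → Apr 19, 1849: 365 days.
Apr 19, 1849 → Apr 19, 1850: 365 days.
Apr 19, 1850 → Apr 19, 1851: 365 days.
Apr 19, 1851 → Apr 19, 1852: 366 days (Feb 29, 1852 is in that span).
Apr 19, 1852 → Apr 19, 1853: 365 days.
Apr 19, 1853 → Apr 19, 1854: 365 days.
Apr 19, 1854 → Apr 19, 1855: 365 days.
Apr 19, 1855 → Apr 19, 1856: 366 days (Feb 29, 1856 is in that span).
Apr 19, 1856 → Apr 19, 1857: 365 days.
Apr 19, 1857 → May 19, 1857: 30 days (April has 30).
May 19, 1857 → Jun 19, 1857: 31 days (May has 31).
Jun 19, 1857 → Jul 19, 1857: 30 days (June has 30).
Jul 19, 1857 → Aug 19, 1857: 31 days (July has 31).
Aug 19, 1857 → Sep 19, 1857: 31 days (August has 31).
Sep 19, 1857 → Oct 19, 1857: 30 days (September has 30).
Oct 19, 1857 → Nov 19, 1857: 31 days (October has 31).
Nov 19, 1857 → Dec 19, 1857: 30 days (November has 30).
Dec 19, 1857 → Jan 19, 1858: 31 days (December has 31).
Jan 19, 1858 → Feb 19, 1858: 31 days (January has 31).
Feb 19, 1858 → Mar 19, 1858: 28 days (February has 28).
Mar 19, 1858 → Apr 19, 1858: 31 days (March has 31).
Apr 19, 1858 → May 11, 1858: 22 days.
Total: 5135 days.

5135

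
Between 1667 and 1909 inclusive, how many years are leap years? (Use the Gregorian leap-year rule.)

58

Multiples of 4 in [1667,1909]: 61.
Of those, multiples of 100: 3 (not leap unless ÷400).
Multiples of 400: 0.
Leap years = 61 − 3 + 0 = 58.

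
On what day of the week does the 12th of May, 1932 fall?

Thursday

Doomsday rule: the anchor day for the 1900s is Wednesday. For year 32: 32÷12 = 2 r 8, and 8÷4 = 2, so 2+8+2 = 12.
Wednesday + 12 ≡ Monday — that's 1932's doomsday.
In May the doomsday date is May 9.
May 12 is 3 days after May 9; 3 mod 7 = 3, so Monday + 3 = Thursday.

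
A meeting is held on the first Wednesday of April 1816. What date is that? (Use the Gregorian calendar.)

April 3, 1816

April 1, 1816 is a Monday.
The first Wednesday is therefore April 3 (2 days later).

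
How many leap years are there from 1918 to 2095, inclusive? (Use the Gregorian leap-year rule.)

Multiples of 4 in [1918,2095]: 44.
Of those, multiples of 100: 1 (not leap unless ÷400).
Multiples of 400: 1.
Leap years = 44 − 1 + 1 = 44.

44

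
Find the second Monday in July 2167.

July 13, 2167

July 1, 2167 is a Wednesday.
The first Monday is therefore July 6 (5 days later).
The second Monday is 6 + 1×7 = July 13.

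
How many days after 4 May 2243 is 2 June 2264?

May 4, 2243 → May 4, 2244: 366 days (Feb 29, 2244 is in that span).
May 4, 2244 → May 4, 2245: 365 days.
May 4, 2245 → May 4, 2246: 365 days.
May 4, 2246 → May 4, 2247: 365 days.
May 4, 2247 → May 4, 2248: 366 days (Feb 29, 2248 is in that span).
May 4, 2248 → May 4, 2249: 365 days.
May 4, 2249 → May 4, 2250: 365 days.
May 4, 2250 → May 4, 2251: 365 days.
May 4, 2251 → May 4, 2252: 366 days (Feb 29, 2252 is in that span).
May 4, 2252 → May 4, 2253: 365 days.
May 4, 2253 → May 4, 2254: 365 days.
May 4, 2254 → May 4, 2255: 365 days.
May 4, 2255 → May 4, 2256: 366 days (Feb 29, 2256 is in that span).
May 4, 2256 → May 4, 2257: 365 days.
May 4, 2257 → May 4, 2258: 365 days.
May 4, 2258 → May 4, 2259: 365 days.
May 4, 2259 → May 4, 2260: 366 days (Feb 29, 2260 is in that span).
May 4, 2260 → May 4, 2261: 365 days.
May 4, 2261 → May 4, 2262: 365 days.
May 4, 2262 → May 4, 2263: 365 days.
May 4, 2263 → Jun 4, 2263: 31 days (May has 31).
Jun 4, 2263 → Jul 4, 2263: 30 days (June has 30).
Jul 4, 2263 → Aug 4, 2263: 31 days (July has 31).
Aug 4, 2263 → Sep 4, 2263: 31 days (August has 31).
Sep 4, 2263 → Oct 4, 2263: 30 days (September has 30).
Oct 4, 2263 → Nov 4, 2263: 31 days (October has 31).
Nov 4, 2263 → Dec 4, 2263: 30 days (November has 30).
Dec 4, 2263 → Jan 4, 2264: 31 days (December has 31).
Jan 4, 2264 → Feb 4, 2264: 31 days (January has 31).
Feb 4, 2264 → Mar 4, 2264: 29 days (February has 29).
Mar 4, 2264 → Apr 4, 2264: 31 days (March has 31).
Apr 4, 2264 → May 4, 2264: 30 days (April has 30).
May 4, 2264 → Jun 2, 2264: 29 days.
Total: 7700 days.

7700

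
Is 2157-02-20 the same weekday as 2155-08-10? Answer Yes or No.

From Aug 10, 2155 to Feb 20, 2157 is 560 days.
560 mod 7 = 0, so they are the same weekday.
(Aug 10, 2155 is a Sunday; Feb 20, 2157 is a Sunday.)

Yes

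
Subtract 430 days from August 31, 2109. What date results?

−365 (one year) → Aug 31, 2108 (65 left).
−31 → Jul 31, 2108 (end of Jul, 31 days; 34 left).
−31 → Jun 30, 2108 (end of Jun, 30 days; 3 left).
−3 → Jun 27, 2108.

June 27, 2108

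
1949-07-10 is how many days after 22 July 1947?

Jul 22, 1947 → Jul 22, 1948: 366 days (Feb 29, 1948 is in that span).
Jul 22, 1948 → Aug 22, 1948: 31 days (July has 31).
Aug 22, 1948 → Sep 22, 1948: 31 days (August has 31).
Sep 22, 1948 → Oct 22, 1948: 30 days (September has 30).
Oct 22, 1948 → Nov 22, 1948: 31 days (October has 31).
Nov 22, 1948 → Dec 22, 1948: 30 days (November has 30).
Dec 22, 1948 → Jan 22, 1949: 31 days (December has 31).
Jan 22, 1949 → Feb 22, 1949: 31 days (January has 31).
Feb 22, 1949 → Mar 22, 1949: 28 days (February has 28).
Mar 22, 1949 → Apr 22, 1949: 31 days (March has 31).
Apr 22, 1949 → May 22, 1949: 30 days (April has 30).
May 22, 1949 → Jun 22, 1949: 31 days (May has 31).
Jun 22, 1949 → Jul 10, 1949: 18 days.
Total: 719 days.

719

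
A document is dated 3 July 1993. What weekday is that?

January 1, 1993 is a Friday.
Jan 1, 1993 → Feb 1, 1993: 31 days (January has 31).
Feb 1, 1993 → Mar 1, 1993: 28 days (February has 28).
Mar 1, 1993 → Apr 1, 1993: 31 days (March has 31).
Apr 1, 1993 → May 1, 1993: 30 days (April has 30).
May 1, 1993 → Jun 1, 1993: 31 days (May has 31).
Jun 1, 1993 → Jul 1, 1993: 30 days (June has 30).
Jul 1, 1993 → Jul 3, 1993: 2 days.
Total: 183 days.
183 mod 7 = 1, so Friday + 1 = Saturday.

Saturday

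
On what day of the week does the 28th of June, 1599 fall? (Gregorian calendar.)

Monday

Doomsday rule: the anchor day for the 1500s is Wednesday. For year 99: 99÷12 = 8 r 3, and 3÷4 = 0, so 8+3+0 = 11.
Wednesday + 11 ≡ Sunday — that's 1599's doomsday.
In June the doomsday date is Jun 6.
Jun 28 is 22 days after Jun 6; 22 mod 7 = 1, so Sunday + 1 = Monday.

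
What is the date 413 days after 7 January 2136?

+366 (one year; includes Feb 29, 2136) → Jan 7, 2137 (47 left).
Jan has 31 days: +25 → Feb 1, 2137 (22 left).
+22 → Feb 23, 2137.

February 23, 2137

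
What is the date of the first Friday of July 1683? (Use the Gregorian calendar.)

July 1, 1683 is a Thursday.
The first Friday is therefore July 2 (1 days later).

July 2, 1683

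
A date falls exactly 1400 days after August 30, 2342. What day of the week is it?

Aug 30, 2342 is a Sunday.
1400 mod 7 = 0, so 1400 days after a Sunday is Sunday + 0 = Sunday.

Sunday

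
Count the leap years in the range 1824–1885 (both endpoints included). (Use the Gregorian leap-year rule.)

16

Multiples of 4 in [1824,1885]: 16.
Of those, multiples of 100: 0 (not leap unless ÷400).
Multiples of 400: 0.
Leap years = 16 − 0 + 0 = 16.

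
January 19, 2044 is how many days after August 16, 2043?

156

Aug 16, 2043 → Sep 16, 2043: 31 days (August has 31).
Sep 16, 2043 → Oct 16, 2043: 30 days (September has 30).
Oct 16, 2043 → Nov 16, 2043: 31 days (October has 31).
Nov 16, 2043 → Dec 16, 2043: 30 days (November has 30).
Dec 16, 2043 → Jan 16, 2044: 31 days (December has 31).
Jan 16, 2044 → Jan 19, 2044: 3 days.
Total: 156 days.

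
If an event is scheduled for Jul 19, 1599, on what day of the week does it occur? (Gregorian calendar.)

Monday

Doomsday rule: the anchor day for the 1500s is Wednesday. For year 99: 99÷12 = 8 r 3, and 3÷4 = 0, so 8+3+0 = 11.
Wednesday + 11 ≡ Sunday — that's 1599's doomsday.
In July the doomsday date is Jul 11.
Jul 19 is 8 days after Jul 11; 8 mod 7 = 1, so Sunday + 1 = Monday.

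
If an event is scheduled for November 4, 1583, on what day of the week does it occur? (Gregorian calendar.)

Friday

Doomsday rule: the anchor day for the 1500s is Wednesday. For year 83: 83÷12 = 6 r 11, and 11÷4 = 2, so 6+11+2 = 19.
Wednesday + 19 ≡ Monday — that's 1583's doomsday.
In November the doomsday date is Nov 7.
Nov 4 is 3 days before Nov 7; 3 mod 7 = 3, so Monday − 3 = Friday.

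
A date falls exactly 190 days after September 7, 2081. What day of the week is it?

Sep 7, 2081 is a Sunday.
190 mod 7 = 1, so 190 days after a Sunday is Sunday + 1 = Monday.

Monday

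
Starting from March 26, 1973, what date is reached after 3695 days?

May 8, 1983

+365 (one year) → Mar 26, 1974 (3330 left).
+365 (one year) → Mar 26, 1975 (2965 left).
+366 (one year; includes Feb 29, 1976) → Mar 26, 1976 (2599 left).
+365 (one year) → Mar 26, 1977 (2234 left).
+365 (one year) → Mar 26, 1978 (1869 left).
+365 (one year) → Mar 26, 1979 (1504 left).
+366 (one year; includes Feb 29, 1980) → Mar 26, 1980 (1138 left).
+365 (one year) → Mar 26, 1981 (773 left).
+365 (one year) → Mar 26, 1982 (408 left).
+365 (one year) → Mar 26, 1983 (43 left).
Mar has 31 days: +6 → Apr 1, 1983 (37 left).
Apr has 30 days: +30 → May 1, 1983 (7 left).
+7 → May 8, 1983.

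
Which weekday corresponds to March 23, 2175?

Thursday

Doomsday rule: the anchor day for the 2100s is Sunday. For year 75: 75÷12 = 6 r 3, and 3÷4 = 0, so 6+3+0 = 9.
Sunday + 9 ≡ Tuesday — that's 2175's doomsday.
In March the doomsday date is Mar 14.
Mar 23 is 9 days after Mar 14; 9 mod 7 = 2, so Tuesday + 2 = Thursday.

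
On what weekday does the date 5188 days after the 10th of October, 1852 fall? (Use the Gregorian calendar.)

First find the weekday of Oct 10, 1852. Doomsday rule: the anchor day for the 1800s is Friday. For year 52: 52÷12 = 4 r 4, and 4÷4 = 1, so 4+4+1 = 9.
Friday + 9 ≡ Sunday — that's 1852's doomsday.
In October the doomsday date is Oct 10.
Oct 10 is the doomsday itself: Sunday.
5188 mod 7 = 1, so 5188 days after a Sunday is Sunday + 1 = Monday.

Monday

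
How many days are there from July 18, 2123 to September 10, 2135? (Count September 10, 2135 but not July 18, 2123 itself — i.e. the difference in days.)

Jul 18, 2123 → Jul 18, 2124: 366 days (Feb 29, 2124 is in that span).
Jul 18, 2124 → Jul 18, 2125: 365 days.
Jul 18, 2125 → Jul 18, 2126: 365 days.
Jul 18, 2126 → Jul 18, 2127: 365 days.
Jul 18, 2127 → Jul 18, 2128: 366 days (Feb 29, 2128 is in that span).
Jul 18, 2128 → Jul 18, 2129: 365 days.
Jul 18, 2129 → Jul 18, 2130: 365 days.
Jul 18, 2130 → Jul 18, 2131: 365 days.
Jul 18, 2131 → Jul 18, 2132: 366 days (Feb 29, 2132 is in that span).
Jul 18, 2132 → Jul 18, 2133: 365 days.
Jul 18, 2133 → Jul 18, 2134: 365 days.
Jul 18, 2134 → Jul 18, 2135: 365 days.
Jul 18, 2135 → Aug 18, 2135: 31 days (July has 31).
Aug 18, 2135 → Sep 10, 2135: 23 days.
Total: 4437 days.

4437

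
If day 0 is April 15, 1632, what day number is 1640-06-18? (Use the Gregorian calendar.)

Apr 15, 1632 → Apr 15, 1633: 365 days.
Apr 15, 1633 → Apr 15, 1634: 365 days.
Apr 15, 1634 → Apr 15, 1635: 365 days.
Apr 15, 1635 → Apr 15, 1636: 366 days (Feb 29, 1636 is in that span).
Apr 15, 1636 → Apr 15, 1637: 365 days.
Apr 15, 1637 → Apr 15, 1638: 365 days.
Apr 15, 1638 → Apr 15, 1639: 365 days.
Apr 15, 1639 → Apr 15, 1640: 366 days (Feb 29, 1640 is in that span).
Apr 15, 1640 → May 15, 1640: 30 days (April has 30).
May 15, 1640 → Jun 15, 1640: 31 days (May has 31).
Jun 15, 1640 → Jun 18, 1640: 3 days.
Total: 2986 days.

2986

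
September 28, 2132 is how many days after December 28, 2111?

Dec 28, 2111 → Dec 28, 2112: 366 days (Feb 29, 2112 is in that span).
Dec 28, 2112 → Dec 28, 2113: 365 days.
Dec 28, 2113 → Dec 28, 2114: 365 days.
Dec 28, 2114 → Dec 28, 2115: 365 days.
Dec 28, 2115 → Dec 28, 2116: 366 days (Feb 29, 2116 is in that span).
Dec 28, 2116 → Dec 28, 2117: 365 days.
Dec 28, 2117 → Dec 28, 2118: 365 days.
Dec 28, 2118 → Dec 28, 2119: 365 days.
Dec 28, 2119 → Dec 28, 2120: 366 days (Feb 29, 2120 is in that span).
Dec 28, 2120 → Dec 28, 2121: 365 days.
Dec 28, 2121 → Dec 28, 2122: 365 days.
Dec 28, 2122 → Dec 28, 2123: 365 days.
Dec 28, 2123 → Dec 28, 2124: 366 days (Feb 29, 2124 is in that span).
Dec 28, 2124 → Dec 28, 2125: 365 days.
Dec 28, 2125 → Dec 28, 2126: 365 days.
Dec 28, 2126 → Dec 28, 2127: 365 days.
Dec 28, 2127 → Dec 28, 2128: 366 days (Feb 29, 2128 is in that span).
Dec 28, 2128 → Dec 28, 2129: 365 days.
Dec 28, 2129 → Dec 28, 2130: 365 days.
Dec 28, 2130 → Dec 28, 2131: 365 days.
Dec 28, 2131 → Jan 28, 2132: 31 days (December has 31).
Jan 28, 2132 → Feb 28, 2132: 31 days (January has 31).
Feb 28, 2132 → Mar 28, 2132: 29 days (February has 29).
Mar 28, 2132 → Apr 28, 2132: 31 days (March has 31).
Apr 28, 2132 → May 28, 2132: 30 days (April has 30).
May 28, 2132 → Jun 28, 2132: 31 days (May has 31).
Jun 28, 2132 → Jul 28, 2132: 30 days (June has 30).
Jul 28, 2132 → Aug 28, 2132: 31 days (July has 31).
Aug 28, 2132 → Sep 28, 2132: 31 days.
Total: 7580 days.

7580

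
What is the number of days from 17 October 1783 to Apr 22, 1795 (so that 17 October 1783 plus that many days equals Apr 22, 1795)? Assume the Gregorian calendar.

4205

Oct 17, 1783 → Oct 17, 1784: 366 days (Feb 29, 1784 is in that span).
Oct 17, 1784 → Oct 17, 1785: 365 days.
Oct 17, 1785 → Oct 17, 1786: 365 days.
Oct 17, 1786 → Oct 17, 1787: 365 days.
Oct 17, 1787 → Oct 17, 1788: 366 days (Feb 29, 1788 is in that span).
Oct 17, 1788 → Oct 17, 1789: 365 days.
Oct 17, 1789 → Oct 17, 1790: 365 days.
Oct 17, 1790 → Oct 17, 1791: 365 days.
Oct 17, 1791 → Oct 17, 1792: 366 days (Feb 29, 1792 is in that span).
Oct 17, 1792 → Oct 17, 1793: 365 days.
Oct 17, 1793 → Oct 17, 1794: 365 days.
Oct 17, 1794 → Nov 17, 1794: 31 days (October has 31).
Nov 17, 1794 → Dec 17, 1794: 30 days (November has 30).
Dec 17, 1794 → Jan 17, 1795: 31 days (December has 31).
Jan 17, 1795 → Feb 17, 1795: 31 days (January has 31).
Feb 17, 1795 → Mar 17, 1795: 28 days (February has 28).
Mar 17, 1795 → Apr 17, 1795: 31 days (March has 31).
Apr 17, 1795 → Apr 22, 1795: 5 days.
Total: 4205 days.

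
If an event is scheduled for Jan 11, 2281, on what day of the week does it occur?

Doomsday rule: the anchor day for the 2200s is Friday. For year 81: 81÷12 = 6 r 9, and 9÷4 = 2, so 6+9+2 = 17.
Friday + 17 ≡ Monday — that's 2281's doomsday.
In January the doomsday date is Jan 3 (2281 is not a leap year).
Jan 11 is 8 days after Jan 3; 8 mod 7 = 1, so Monday + 1 = Tuesday.

Tuesday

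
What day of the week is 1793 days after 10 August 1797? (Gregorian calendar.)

Aug 10, 1797 is a Thursday.
1793 mod 7 = 1, so 1793 days after a Thursday is Thursday + 1 = Friday.

Friday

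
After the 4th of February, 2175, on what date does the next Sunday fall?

Feb 4, 2175 is a Saturday.
From Saturday to the next Sunday is 1 day.
Feb 4, 2175 + 1 = Feb 5, 2175.

February 5, 2175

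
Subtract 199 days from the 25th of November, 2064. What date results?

May 10, 2064

−25 → Oct 31, 2064 (end of Oct, 31 days; 174 left).
−31 → Sep 30, 2064 (end of Sep, 30 days; 143 left).
−30 → Aug 31, 2064 (end of Aug, 31 days; 113 left).
−31 → Jul 31, 2064 (end of Jul, 31 days; 82 left).
−31 → Jun 30, 2064 (end of Jun, 30 days; 51 left).
−30 → May 31, 2064 (end of May, 31 days; 21 left).
−21 → May 10, 2064.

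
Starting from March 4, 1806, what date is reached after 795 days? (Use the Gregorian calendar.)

+365 (one year) → Mar 4, 1807 (430 left).
+366 (one year; includes Feb 29, 1808) → Mar 4, 1808 (64 left).
Mar has 31 days: +28 → Apr 1, 1808 (36 left).
Apr has 30 days: +30 → May 1, 1808 (6 left).
+6 → May 7, 1808.

May 7, 1808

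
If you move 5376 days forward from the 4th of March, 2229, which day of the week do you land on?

Mar 4, 2229 is a Wednesday.
5376 mod 7 = 0, so 5376 days after a Wednesday is Wednesday + 0 = Wednesday.

Wednesday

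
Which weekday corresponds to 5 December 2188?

January 1, 2188 is a Tuesday.
Jan 1, 2188 → Feb 1, 2188: 31 days (January has 31).
Feb 1, 2188 → Mar 1, 2188: 29 days (February has 29).
Mar 1, 2188 → Apr 1, 2188: 31 days (March has 31).
Apr 1, 2188 → May 1, 2188: 30 days (April has 30).
May 1, 2188 → Jun 1, 2188: 31 days (May has 31).
Jun 1, 2188 → Jul 1, 2188: 30 days (June has 30).
Jul 1, 2188 → Aug 1, 2188: 31 days (July has 31).
Aug 1, 2188 → Sep 1, 2188: 31 days (August has 31).
Sep 1, 2188 → Oct 1, 2188: 30 days (September has 30).
Oct 1, 2188 → Nov 1, 2188: 31 days (October has 31).
Nov 1, 2188 → Dec 1, 2188: 30 days (November has 30).
Dec 1, 2188 → Dec 5, 2188: 4 days.
Total: 339 days.
339 mod 7 = 3, so Tuesday + 3 = Friday.

Friday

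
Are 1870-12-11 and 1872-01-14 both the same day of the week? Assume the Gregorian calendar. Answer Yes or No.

Yes

From Dec 11, 1870 to Jan 14, 1872 is 399 days.
399 mod 7 = 0, so they are the same weekday.
(Dec 11, 1870 is a Sunday; Jan 14, 1872 is a Sunday.)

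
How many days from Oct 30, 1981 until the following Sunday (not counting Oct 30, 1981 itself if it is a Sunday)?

2

Oct 30, 1981 is a Friday.
From Friday to the next Sunday is 2 days.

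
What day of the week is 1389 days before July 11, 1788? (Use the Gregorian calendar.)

Tuesday

First find the weekday of Jul 11, 1788. Doomsday rule: the anchor day for the 1700s is Sunday. For year 88: 88÷12 = 7 r 4, and 4÷4 = 1, so 7+4+1 = 12.
Sunday + 12 ≡ Friday — that's 1788's doomsday.
In July the doomsday date is Jul 11.
Jul 11 is the doomsday itself: Friday.
1389 mod 7 = 3, so 1389 days before a Friday is Friday − 3 = Tuesday.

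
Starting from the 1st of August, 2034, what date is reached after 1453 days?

+365 (one year) → Aug 1, 2035 (1088 left).
+366 (one year; includes Feb 29, 2036) → Aug 1, 2036 (722 left).
+365 (one year) → Aug 1, 2037 (357 left).
Aug has 31 days: +31 → Sep 1, 2037 (326 left).
Sep has 30 days: +30 → Oct 1, 2037 (296 left).
Oct has 31 days: +31 → Nov 1, 2037 (265 left).
Nov has 30 days: +30 → Dec 1, 2037 (235 left).
Dec has 31 days: +31 → Jan 1, 2038 (204 left).
Jan has 31 days: +31 → Feb 1, 2038 (173 left).
Feb has 28 days: +28 → Mar 1, 2038 (145 left).
Mar has 31 days: +31 → Apr 1, 2038 (114 left).
Apr has 30 days: +30 → May 1, 2038 (84 left).
May has 31 days: +31 → Jun 1, 2038 (53 left).
Jun has 30 days: +30 → Jul 1, 2038 (23 left).
+23 → Jul 24, 2038.

July 24, 2038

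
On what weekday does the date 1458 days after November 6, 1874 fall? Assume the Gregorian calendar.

First find the weekday of Nov 6, 1874. Doomsday rule: the anchor day for the 1800s is Friday. For year 74: 74÷12 = 6 r 2, and 2÷4 = 0, so 6+2+0 = 8.
Friday + 8 ≡ Saturday — that's 1874's doomsday.
In November the doomsday date is Nov 7.
Nov 6 is 1 day before Nov 7; 1 mod 7 = 1, so Saturday − 1 = Friday.
1458 mod 7 = 2, so 1458 days after a Friday is Friday + 2 = Sunday.

Sunday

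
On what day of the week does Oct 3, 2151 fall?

Sunday

Doomsday rule: the anchor day for the 2100s is Sunday. For year 51: 51÷12 = 4 r 3, and 3÷4 = 0, so 4+3+0 = 7.
Sunday + 7 ≡ Sunday — that's 2151's doomsday.
In October the doomsday date is Oct 10.
Oct 3 is 7 days before Oct 10; 7 mod 7 = 0, so Sunday − 0 = Sunday.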